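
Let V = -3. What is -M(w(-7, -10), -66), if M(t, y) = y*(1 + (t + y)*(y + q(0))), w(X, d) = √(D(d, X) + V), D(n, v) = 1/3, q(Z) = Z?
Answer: 287562 - 2904*I*√6 ≈ 2.8756e+5 - 7113.3*I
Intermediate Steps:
D(n, v) = ⅓
w(X, d) = 2*I*√6/3 (w(X, d) = √(⅓ - 3) = √(-8/3) = 2*I*√6/3)
M(t, y) = y*(1 + y*(t + y)) (M(t, y) = y*(1 + (t + y)*(y + 0)) = y*(1 + (t + y)*y) = y*(1 + y*(t + y)))
-M(w(-7, -10), -66) = -(-66)*(1 + (-66)² + (2*I*√6/3)*(-66)) = -(-66)*(1 + 4356 - 44*I*√6) = -(-66)*(4357 - 44*I*√6) = -(-287562 + 2904*I*√6) = 287562 - 2904*I*√6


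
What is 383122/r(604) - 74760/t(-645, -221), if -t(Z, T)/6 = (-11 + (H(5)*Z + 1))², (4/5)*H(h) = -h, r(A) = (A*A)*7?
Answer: 9963319992077/66071481920920 ≈ 0.15080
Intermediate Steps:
r(A) = 7*A² (r(A) = A²*7 = 7*A²)
H(h) = -5*h/4 (H(h) = 5*(-h)/4 = -5*h/4)
t(Z, T) = -6*(-10 - 25*Z/4)² (t(Z, T) = -6*(-11 + ((-5/4*5)*Z + 1))² = -6*(-11 + (-25*Z/4 + 1))² = -6*(-11 + (1 - 25*Z/4))² = -6*(-10 - 25*Z/4)²)
383122/r(604) - 74760/t(-645, -221) = 383122/((7*604²)) - 74760*(-8/(75*(8 + 5*(-645))²)) = 383122/((7*364816)) - 74760*(-8/(75*(8 - 3225)²)) = 383122/2553712 - 74760/((-75/8*(-3217)²)) = 383122*(1/2553712) - 74760/((-75/8*10349089)) = 191561/1276856 - 74760/(-776181675/8) = 191561/1276856 - 74760*(-8/776181675) = 191561/1276856 + 39872/51745445 = 9963319992077/66071481920920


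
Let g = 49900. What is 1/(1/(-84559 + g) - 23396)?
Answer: -34659/810881965 ≈ -4.2742e-5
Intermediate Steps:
1/(1/(-84559 + g) - 23396) = 1/(1/(-84559 + 49900) - 23396) = 1/(1/(-34659) - 23396) = 1/(-1/34659 - 23396) = 1/(-810881965/34659) = -34659/810881965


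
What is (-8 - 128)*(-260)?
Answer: 35360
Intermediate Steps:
(-8 - 128)*(-260) = -136*(-260) = 35360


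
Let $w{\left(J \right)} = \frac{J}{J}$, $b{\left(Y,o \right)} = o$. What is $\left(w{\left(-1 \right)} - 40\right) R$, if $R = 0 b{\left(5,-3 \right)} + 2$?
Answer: $-78$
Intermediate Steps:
$w{\left(J \right)} = 1$
$R = 2$ ($R = 0 \left(-3\right) + 2 = 0 + 2 = 2$)
$\left(w{\left(-1 \right)} - 40\right) R = \left(1 - 40\right) 2 = \left(-39\right) 2 = -78$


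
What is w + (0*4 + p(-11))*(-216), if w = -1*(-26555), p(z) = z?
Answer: 28931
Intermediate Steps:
w = 26555
w + (0*4 + p(-11))*(-216) = 26555 + (0*4 - 11)*(-216) = 26555 + (0 - 11)*(-216) = 26555 - 11*(-216) = 26555 + 2376 = 28931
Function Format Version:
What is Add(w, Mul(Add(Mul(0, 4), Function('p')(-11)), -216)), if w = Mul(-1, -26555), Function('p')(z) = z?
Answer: 28931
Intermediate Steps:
w = 26555
Add(w, Mul(Add(Mul(0, 4), Function('p')(-11)), -216)) = Add(26555, Mul(Add(Mul(0, 4), -11), -216)) = Add(26555, Mul(Add(0, -11), -216)) = Add(26555, Mul(-11, -216)) = Add(26555, 2376) = 28931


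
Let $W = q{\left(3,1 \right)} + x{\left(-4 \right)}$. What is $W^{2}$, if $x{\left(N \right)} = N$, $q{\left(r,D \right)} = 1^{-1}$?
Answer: $9$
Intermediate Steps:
$q{\left(r,D \right)} = 1$
$W = -3$ ($W = 1 - 4 = -3$)
$W^{2} = \left(-3\right)^{2} = 9$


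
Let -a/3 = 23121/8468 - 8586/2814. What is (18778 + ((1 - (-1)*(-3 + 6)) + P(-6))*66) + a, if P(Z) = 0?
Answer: 75628972541/3971492 ≈ 19043.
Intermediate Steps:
a = 3821877/3971492 (a = -3*(23121/8468 - 8586/2814) = -3*(23121*(1/8468) - 8586*1/2814) = -3*(23121/8468 - 1431/469) = -3*(-1273959/3971492) = 3821877/3971492 ≈ 0.96233)
(18778 + ((1 - (-1)*(-3 + 6)) + P(-6))*66) + a = (18778 + ((1 - (-1)*(-3 + 6)) + 0)*66) + 3821877/3971492 = (18778 + ((1 - (-1)*3) + 0)*66) + 3821877/3971492 = (18778 + ((1 - 1*(-3)) + 0)*66) + 3821877/3971492 = (18778 + ((1 + 3) + 0)*66) + 3821877/3971492 = (18778 + (4 + 0)*66) + 3821877/3971492 = (18778 + 4*66) + 3821877/3971492 = (18778 + 264) + 3821877/3971492 = 19042 + 3821877/3971492 = 75628972541/3971492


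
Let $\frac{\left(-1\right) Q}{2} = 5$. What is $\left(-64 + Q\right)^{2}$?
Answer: $5476$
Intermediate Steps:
$Q = -10$ ($Q = \left(-2\right) 5 = -10$)
$\left(-64 + Q\right)^{2} = \left(-64 - 10\right)^{2} = \left(-74\right)^{2} = 5476$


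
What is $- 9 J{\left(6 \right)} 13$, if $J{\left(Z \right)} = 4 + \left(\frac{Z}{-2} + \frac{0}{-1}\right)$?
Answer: $-117$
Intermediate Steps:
$J{\left(Z \right)} = 4 - \frac{Z}{2}$ ($J{\left(Z \right)} = 4 + \left(Z \left(- \frac{1}{2}\right) + 0 \left(-1\right)\right) = 4 + \left(- \frac{Z}{2} + 0\right) = 4 - \frac{Z}{2}$)
$- 9 J{\left(6 \right)} 13 = - 9 \left(4 - 3\right) 13 = \left(-9\right) 1 \cdot 13 = \left(-9\right) 13 = -117$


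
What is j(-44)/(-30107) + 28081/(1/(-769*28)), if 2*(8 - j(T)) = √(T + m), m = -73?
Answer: -18203899249852/30107 + 3*I*√13/60214 ≈ -6.0464e+8 + 0.00017964*I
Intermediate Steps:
j(T) = 8 - √(-73 + T)/2 (j(T) = 8 - √(T - 73)/2 = 8 - √(-73 + T)/2)
j(-44)/(-30107) + 28081/(1/(-769*28)) = (8 - √(-73 - 44)/2)/(-30107) + 28081/(1/(-769*28)) = (8 - 3*I*√13/2)*(-1/30107) + 28081/(1/(-21532)) = (8 - 3*I*√13/2)*(-1/30107) + 28081/(-1/21532) = (8 - 3*I*√13/2)*(-1/30107) + 28081*(-21532) = (-8/30107 + 3*I*√13/60214) - 604640092 = -18203899249852/30107 + 3*I*√13/60214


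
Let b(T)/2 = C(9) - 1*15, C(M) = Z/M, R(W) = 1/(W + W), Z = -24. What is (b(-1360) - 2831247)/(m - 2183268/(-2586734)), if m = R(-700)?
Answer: -15379925977988600/4580982699 ≈ -3.3573e+6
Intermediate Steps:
R(W) = 1/(2*W)
m = -1/1400 (m = (½)/(-700) = (½)*(-1/700) = -1/1400 ≈ -0.00071429)
C(M) = -24/M
b(T) = -106/3 (b(T) = 2*(-24/9 - 1*15) = 2*(-24*⅑ - 15) = 2*(-8/3 - 15) = 2*(-53/3) = -106/3)
(b(-1360) - 2831247)/(m - 2183268/(-2586734)) = (-106/3 - 2831247)/(-1/1400 - 2183268/(-2586734)) = -8493847/(3*(-1/1400 - 2183268*(-1/2586734))) = -8493847/(3*(-1/1400 + 1091634/1293367)) = -8493847/(3*1526994233/1810713800) = -8493847/3*1810713800/1526994233 = -15379925977988600/4580982699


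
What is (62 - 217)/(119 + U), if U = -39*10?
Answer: 155/271 ≈ 0.57196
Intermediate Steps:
U = -390
(62 - 217)/(119 + U) = (62 - 217)/(119 - 390) = -155/(-271) = -155*(-1/271) = 155/271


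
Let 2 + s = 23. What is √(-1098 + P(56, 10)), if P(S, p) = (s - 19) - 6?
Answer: I*√1102 ≈ 33.196*I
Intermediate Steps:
s = 21 (s = -2 + 23 = 21)
P(S, p) = -4 (P(S, p) = (21 - 19) - 6 = 2 - 6 = -4)
√(-1098 + P(56, 10)) = √(-1098 - 4) = √(-1102) = I*√1102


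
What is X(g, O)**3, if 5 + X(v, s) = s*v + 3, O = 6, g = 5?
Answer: 21952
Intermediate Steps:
X(v, s) = -2 + s*v (X(v, s) = -5 + (s*v + 3) = -5 + (3 + s*v) = -2 + s*v)
X(g, O)**3 = (-2 + 6*5)**3 = (-2 + 30)**3 = 28**3 = 21952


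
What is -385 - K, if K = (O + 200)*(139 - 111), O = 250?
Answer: -12985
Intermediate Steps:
K = 12600 (K = (250 + 200)*(139 - 111) = 450*28 = 12600)
-385 - K = -385 - 1*12600 = -385 - 12600 = -12985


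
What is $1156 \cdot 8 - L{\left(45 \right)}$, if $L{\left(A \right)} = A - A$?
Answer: $9248$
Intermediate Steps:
$L{\left(A \right)} = 0$
$1156 \cdot 8 - L{\left(45 \right)} = 1156 \cdot 8 - 0 = 9248 + 0 = 9248$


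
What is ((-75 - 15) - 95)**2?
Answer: 34225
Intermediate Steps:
((-75 - 15) - 95)**2 = (-90 - 95)**2 = (-185)**2 = 34225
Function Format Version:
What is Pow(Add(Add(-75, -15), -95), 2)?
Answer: 34225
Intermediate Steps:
Pow(Add(Add(-75, -15), -95), 2) = Pow(Add(-90, -95), 2) = Pow(-185, 2) = 34225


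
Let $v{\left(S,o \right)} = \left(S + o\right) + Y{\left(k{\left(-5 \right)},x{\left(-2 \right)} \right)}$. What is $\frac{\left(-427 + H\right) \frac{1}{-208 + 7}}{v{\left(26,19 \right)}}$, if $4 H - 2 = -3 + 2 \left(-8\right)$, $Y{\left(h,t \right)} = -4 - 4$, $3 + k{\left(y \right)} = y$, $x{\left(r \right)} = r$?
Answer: $\frac{575}{9916} \approx 0.057987$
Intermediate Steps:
$k{\left(y \right)} = -3 + y$
$Y{\left(h,t \right)} = -8$
$H = - \frac{17}{4}$ ($H = \frac{1}{2} + \frac{-3 + 2 \left(-8\right)}{4} = \frac{1}{2} + \frac{-3 - 16}{4} = \frac{1}{2} + \frac{1}{4} \left(-19\right) = \frac{1}{2} - \frac{19}{4} = - \frac{17}{4} \approx -4.25$)
$v{\left(S,o \right)} = -8 + S + o$ ($v{\left(S,o \right)} = \left(S + o\right) - 8 = -8 + S + o$)
$\frac{\left(-427 + H\right) \frac{1}{-208 + 7}}{v{\left(26,19 \right)}} = \frac{\left(-427 - \frac{17}{4}\right) \frac{1}{-208 + 7}}{-8 + 26 + 19} = \frac{\left(- \frac{1725}{4}\right) \frac{1}{-201}}{37} = \left(- \frac{1725}{4}\right) \left(- \frac{1}{201}\right) \frac{1}{37} = \frac{575}{268} \cdot \frac{1}{37} = \frac{575}{9916}$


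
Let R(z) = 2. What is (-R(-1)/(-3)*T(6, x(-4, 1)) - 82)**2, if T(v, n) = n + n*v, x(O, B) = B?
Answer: 53824/9 ≈ 5980.4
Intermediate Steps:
(-R(-1)/(-3)*T(6, x(-4, 1)) - 82)**2 = (-2/(-3)*1*(1 + 6) - 82)**2 = (-(-1/3*2)*1*7 - 82)**2 = (-(-2)*7/3 - 82)**2 = (-1*(-14/3) - 82)**2 = (14/3 - 82)**2 = (-232/3)**2 = 53824/9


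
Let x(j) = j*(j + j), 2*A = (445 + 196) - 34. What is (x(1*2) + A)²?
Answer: 388129/4 ≈ 97032.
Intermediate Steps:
A = 607/2 (A = ((445 + 196) - 34)/2 = (641 - 34)/2 = (½)*607 = 607/2 ≈ 303.50)
x(j) = 2*j² (x(j) = j*(2*j) = 2*j²)
(x(1*2) + A)² = (2*(1*2)² + 607/2)² = (2*2² + 607/2)² = (2*4 + 607/2)² = (8 + 607/2)² = (623/2)² = 388129/4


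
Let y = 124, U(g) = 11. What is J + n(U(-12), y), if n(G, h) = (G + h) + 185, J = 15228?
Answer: 15548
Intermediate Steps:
n(G, h) = 185 + G + h
J + n(U(-12), y) = 15228 + (185 + 11 + 124) = 15228 + 320 = 15548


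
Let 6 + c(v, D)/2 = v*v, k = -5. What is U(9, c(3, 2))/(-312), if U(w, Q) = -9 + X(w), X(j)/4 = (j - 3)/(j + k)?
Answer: 1/104 ≈ 0.0096154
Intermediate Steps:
c(v, D) = -12 + 2*v² (c(v, D) = -12 + 2*(v*v) = -12 + 2*v²)
X(j) = 4*(-3 + j)/(-5 + j) (X(j) = 4*((j - 3)/(j - 5)) = 4*((-3 + j)/(-5 + j)) = 4*(-3 + j)/(-5 + j))
U(w, Q) = -9 + 4*(-3 + w)/(-5 + w)
U(9, c(3, 2))/(-312) = ((33 - 5*9)/(-5 + 9))/(-312) = ((33 - 45)/4)*(-1/312) = ((¼)*(-12))*(-1/312) = -3*(-1/312) = 1/104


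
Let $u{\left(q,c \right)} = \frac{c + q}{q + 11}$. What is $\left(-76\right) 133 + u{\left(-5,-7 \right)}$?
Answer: $-10110$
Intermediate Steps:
$u{\left(q,c \right)} = \frac{c + q}{11 + q}$
$\left(-76\right) 133 + u{\left(-5,-7 \right)} = \left(-76\right) 133 + \frac{-7 - 5}{11 - 5} = -10108 + \frac{1}{6} \left(-12\right) = -10108 - 2 = -10110$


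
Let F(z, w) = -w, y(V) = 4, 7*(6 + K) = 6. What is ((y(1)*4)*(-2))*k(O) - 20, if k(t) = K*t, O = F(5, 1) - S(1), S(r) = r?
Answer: -2444/7 ≈ -349.14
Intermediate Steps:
K = -36/7 (K = -6 + (1/7)*6 = -6 + 6/7 = -36/7 ≈ -5.1429)
O = -2 (O = -1*1 - 1*1 = -1 - 1 = -2)
k(t) = -36*t/7
((y(1)*4)*(-2))*k(O) - 20 = ((4*4)*(-2))*(-36/7*(-2)) - 20 = (16*(-2))*(72/7) - 20 = -32*72/7 - 20 = -2304/7 - 20 = -2444/7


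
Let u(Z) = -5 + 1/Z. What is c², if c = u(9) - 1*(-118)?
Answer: 1036324/81 ≈ 12794.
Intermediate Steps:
c = 1018/9 (c = (-5 + 1/9) - 1*(-118) = (-5 + ⅑) + 118 = -44/9 + 118 = 1018/9 ≈ 113.11)
c² = (1018/9)² = 1036324/81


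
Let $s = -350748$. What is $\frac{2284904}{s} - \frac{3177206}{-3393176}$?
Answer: $- \frac{829835345627}{148768711956} \approx -5.578$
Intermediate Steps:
$\frac{2284904}{s} - \frac{3177206}{-3393176} = \frac{2284904}{-350748} - \frac{3177206}{-3393176} = 2284904 \left(- \frac{1}{350748}\right) - - \frac{1588603}{1696588} = - \frac{571226}{87687} + \frac{1588603}{1696588} = - \frac{829835345627}{148768711956}$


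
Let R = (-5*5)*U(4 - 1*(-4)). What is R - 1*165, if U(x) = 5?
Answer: -290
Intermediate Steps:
R = -125 (R = -5*5*5 = -25*5 = -125)
R - 1*165 = -125 - 1*165 = -125 - 165 = -290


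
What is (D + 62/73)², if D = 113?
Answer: 69072721/5329 ≈ 12962.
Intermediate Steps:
(D + 62/73)² = (113 + 62/73)² = (8311/73)² = 69072721/5329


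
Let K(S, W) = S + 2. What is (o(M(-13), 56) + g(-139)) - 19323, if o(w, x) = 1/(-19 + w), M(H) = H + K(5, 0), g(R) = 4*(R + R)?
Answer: -510876/25 ≈ -20435.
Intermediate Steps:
g(R) = 8*R (g(R) = 4*(2*R) = 8*R)
K(S, W) = 2 + S
M(H) = 7 + H (M(H) = H + (2 + 5) = H + 7 = 7 + H)
(o(M(-13), 56) + g(-139)) - 19323 = (1/(-19 + (7 - 13)) + 8*(-139)) - 19323 = (1/(-19 - 6) - 1112) - 19323 = (1/(-25) - 1112) - 19323 = (-1/25 - 1112) - 19323 = -27801/25 - 19323 = -510876/25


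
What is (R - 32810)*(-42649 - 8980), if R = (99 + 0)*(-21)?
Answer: 1801284181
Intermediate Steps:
R = -2079 (R = 99*(-21) = -2079)
(R - 32810)*(-42649 - 8980) = (-2079 - 32810)*(-42649 - 8980) = -34889*(-51629) = 1801284181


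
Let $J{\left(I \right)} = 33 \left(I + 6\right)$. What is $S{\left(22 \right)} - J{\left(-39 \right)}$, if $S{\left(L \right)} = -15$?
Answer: $1074$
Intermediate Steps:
$J{\left(I \right)} = 198 + 33 I$ ($J{\left(I \right)} = 33 \left(6 + I\right) = 198 + 33 I$)
$S{\left(22 \right)} - J{\left(-39 \right)} = -15 - \left(198 + 33 \left(-39\right)\right) = -15 - \left(198 - 1287\right) = -15 - -1089 = -15 + 1089 = 1074$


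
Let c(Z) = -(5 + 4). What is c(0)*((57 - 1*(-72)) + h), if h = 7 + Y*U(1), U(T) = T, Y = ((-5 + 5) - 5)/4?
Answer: -4851/4 ≈ -1212.8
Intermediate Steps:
Y = -5/4 (Y = (0 - 5)*(¼) = -5*¼ = -5/4 ≈ -1.2500)
c(Z) = -9 (c(Z) = -1*9 = -9)
h = 23/4 (h = 7 - 5/4*1 = 7 - 5/4 = 23/4 ≈ 5.7500)
c(0)*((57 - 1*(-72)) + h) = -9*((57 - 1*(-72)) + 23/4) = -9*((57 + 72) + 23/4) = -9*(129 + 23/4) = -9*539/4 = -4851/4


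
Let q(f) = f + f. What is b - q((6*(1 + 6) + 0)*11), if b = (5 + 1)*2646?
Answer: 14952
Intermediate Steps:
q(f) = 2*f
b = 15876 (b = 6*2646 = 15876)
b - q((6*(1 + 6) + 0)*11) = 15876 - 2*(6*(1 + 6) + 0)*11 = 15876 - 2*(6*7 + 0)*11 = 15876 - 2*(42 + 0)*11 = 15876 - 2*42*11 = 15876 - 2*462 = 15876 - 1*924 = 15876 - 924 = 14952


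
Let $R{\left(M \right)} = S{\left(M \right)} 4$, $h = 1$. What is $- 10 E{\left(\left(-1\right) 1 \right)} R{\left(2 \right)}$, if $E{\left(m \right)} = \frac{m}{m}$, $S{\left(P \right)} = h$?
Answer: $-40$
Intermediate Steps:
$S{\left(P \right)} = 1$
$R{\left(M \right)} = 4$ ($R{\left(M \right)} = 1 \cdot 4 = 4$)
$E{\left(m \right)} = 1$
$- 10 E{\left(\left(-1\right) 1 \right)} R{\left(2 \right)} = \left(-10\right) 1 \cdot 4 = \left(-10\right) 4 = -40$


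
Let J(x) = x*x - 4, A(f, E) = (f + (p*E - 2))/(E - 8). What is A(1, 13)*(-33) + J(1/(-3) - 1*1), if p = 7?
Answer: -5366/9 ≈ -596.22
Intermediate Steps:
A(f, E) = (-2 + f + 7*E)/(-8 + E) (A(f, E) = (f + (7*E - 2))/(E - 8) = (f + (-2 + 7*E))/(-8 + E) = (-2 + f + 7*E)/(-8 + E))
J(x) = -4 + x² (J(x) = x² - 4 = -4 + x²)
A(1, 13)*(-33) + J(1/(-3) - 1*1) = ((-2 + 1 + 7*13)/(-8 + 13))*(-33) + (-4 + (1/(-3) - 1*1)²) = ((-2 + 1 + 91)/5)*(-33) + (-4 + (-⅓ - 1)²) = ((⅕)*90)*(-33) + (-4 + (-4/3)²) = 18*(-33) + (-4 + 16/9) = -594 - 20/9 = -5366/9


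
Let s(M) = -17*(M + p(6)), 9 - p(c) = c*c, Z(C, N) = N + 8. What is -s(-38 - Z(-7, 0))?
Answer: -1241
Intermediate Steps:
Z(C, N) = 8 + N
p(c) = 9 - c² (p(c) = 9 - c*c = 9 - c²)
s(M) = 459 - 17*M (s(M) = -17*(M + (9 - 1*6²)) = -17*(M + (9 - 1*36)) = -17*(M + (9 - 36)) = -17*(M - 27) = -17*(-27 + M) = 459 - 17*M)
-s(-38 - Z(-7, 0)) = -(459 - 17*(-38 - (8 + 0))) = -(459 - 17*(-38 - 1*8)) = -(459 - 17*(-38 - 8)) = -(459 - 17*(-46)) = -(459 + 782) = -1*1241 = -1241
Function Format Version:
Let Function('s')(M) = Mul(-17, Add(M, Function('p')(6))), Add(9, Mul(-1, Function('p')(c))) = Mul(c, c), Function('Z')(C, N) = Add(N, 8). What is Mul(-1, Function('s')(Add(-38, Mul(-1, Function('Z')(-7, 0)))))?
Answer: -1241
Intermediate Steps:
Function('Z')(C, N) = Add(8, N)
Function('p')(c) = Add(9, Mul(-1, Pow(c, 2))) (Function('p')(c) = Add(9, Mul(-1, Mul(c, c))) = Add(9, Mul(-1, Pow(c, 2))))
Function('s')(M) = Add(459, Mul(-17, M)) (Function('s')(M) = Mul(-17, Add(M, Add(9, Mul(-1, Pow(6, 2))))) = Mul(-17, Add(M, Add(9, Mul(-1, 36)))) = Mul(-17, Add(M, Add(9, -36))) = Mul(-17, Add(M, -27)) = Mul(-17, Add(-27, M)) = Add(459, Mul(-17, M)))
Mul(-1, Function('s')(Add(-38, Mul(-1, Function('Z')(-7, 0))))) = Mul(-1, Add(459, Mul(-17, Add(-38, Mul(-1, Add(8, 0)))))) = Mul(-1, Add(459, Mul(-17, Add(-38, Mul(-1, 8))))) = Mul(-1, Add(459, Mul(-17, Add(-38, -8)))) = Mul(-1, Add(459, Mul(-17, -46))) = Mul(-1, Add(459, 782)) = Mul(-1, 1241) = -1241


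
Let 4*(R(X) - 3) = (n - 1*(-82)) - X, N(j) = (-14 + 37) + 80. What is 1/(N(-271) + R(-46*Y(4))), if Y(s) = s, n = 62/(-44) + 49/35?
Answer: 440/75899 ≈ 0.0057972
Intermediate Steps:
n = -1/110 (n = 62*(-1/44) + 49*(1/35) = -31/22 + 7/5 = -1/110 ≈ -0.0090909)
N(j) = 103 (N(j) = 23 + 80 = 103)
R(X) = 10339/440 - X/4 (R(X) = 3 + ((-1/110 - 1*(-82)) - X)/4 = 3 + ((-1/110 + 82) - X)/4 = 3 + (9019/110 - X)/4 = 3 + (9019/440 - X/4) = 10339/440 - X/4)
1/(N(-271) + R(-46*Y(4))) = 1/(103 + (10339/440 - (-23)*4/2)) = 1/(103 + (10339/440 - ¼*(-184))) = 1/(103 + (10339/440 + 46)) = 1/(103 + 30579/440) = 1/(75899/440) = 440/75899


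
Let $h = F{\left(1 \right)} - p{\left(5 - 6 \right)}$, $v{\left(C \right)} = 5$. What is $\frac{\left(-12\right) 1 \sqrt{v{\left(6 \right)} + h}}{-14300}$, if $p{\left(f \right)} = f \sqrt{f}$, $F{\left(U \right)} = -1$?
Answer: $\frac{3 \sqrt{4 + i}}{3575} \approx 0.0016912 + 0.00020819 i$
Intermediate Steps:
$p{\left(f \right)} = f^{\frac{3}{2}}$
$h = -1 + i$ ($h = -1 - \left(5 - 6\right)^{\frac{3}{2}} = -1 - \left(-1\right)^{\frac{3}{2}} = -1 - - i = -1 + i \approx -1.0 + 1.0 i$)
$\frac{\left(-12\right) 1 \sqrt{v{\left(6 \right)} + h}}{-14300} = \frac{\left(-12\right) 1 \sqrt{5 - \left(1 - i\right)}}{-14300} = - 12 \sqrt{4 + i} \left(- \frac{1}{14300}\right) = \frac{3 \sqrt{4 + i}}{3575}$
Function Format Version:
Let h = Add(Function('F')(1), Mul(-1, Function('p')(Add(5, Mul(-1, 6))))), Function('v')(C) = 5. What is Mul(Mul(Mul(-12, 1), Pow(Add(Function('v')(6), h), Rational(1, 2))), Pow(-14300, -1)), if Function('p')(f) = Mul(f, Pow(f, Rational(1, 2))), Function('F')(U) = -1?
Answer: Mul(Rational(3, 3575), Pow(Add(4, I), Rational(1, 2))) ≈ Add(0.0016912, Mul(0.00020819, I))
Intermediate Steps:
Function('p')(f) = Pow(f, Rational(3, 2))
h = Add(-1, I) (h = Add(-1, Mul(-1, Pow(Add(5, Mul(-1, 6)), Rational(3, 2)))) = Add(-1, Mul(-1, Pow(Add(5, -6), Rational(3, 2)))) = Add(-1, Mul(-1, Pow(-1, Rational(3, 2)))) = Add(-1, Mul(-1, Mul(-1, I))) = Add(-1, I) ≈ Add(-1.0000, Mul(1.0000, I)))
Mul(Mul(Mul(-12, 1), Pow(Add(Function('v')(6), h), Rational(1, 2))), Pow(-14300, -1)) = Mul(Mul(Mul(-12, 1), Pow(Add(5, Add(-1, I)), Rational(1, 2))), Pow(-14300, -1)) = Mul(Mul(-12, Pow(Add(4, I), Rational(1, 2))), Rational(-1, 14300)) = Mul(Rational(3, 3575), Pow(Add(4, I), Rational(1, 2)))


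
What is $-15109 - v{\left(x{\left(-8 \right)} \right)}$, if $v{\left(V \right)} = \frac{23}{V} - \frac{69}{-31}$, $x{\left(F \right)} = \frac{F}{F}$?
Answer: $- \frac{469161}{31} \approx -15134.0$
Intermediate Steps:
$x{\left(F \right)} = 1$
$v{\left(V \right)} = \frac{69}{31} + \frac{23}{V}$ ($v{\left(V \right)} = \frac{23}{V} - - \frac{69}{31} = \frac{23}{V} + \frac{69}{31} = \frac{69}{31} + \frac{23}{V}$)
$-15109 - v{\left(x{\left(-8 \right)} \right)} = -15109 - \left(\frac{69}{31} + \frac{23}{1}\right) = -15109 - \left(\frac{69}{31} + 23 \cdot 1\right) = -15109 - \left(\frac{69}{31} + 23\right) = -15109 - \frac{782}{31} = - \frac{469161}{31}$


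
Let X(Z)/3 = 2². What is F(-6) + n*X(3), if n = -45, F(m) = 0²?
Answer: -540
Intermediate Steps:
X(Z) = 12 (X(Z) = 3*2² = 3*4 = 12)
F(m) = 0
F(-6) + n*X(3) = 0 - 45*12 = 0 - 540 = -540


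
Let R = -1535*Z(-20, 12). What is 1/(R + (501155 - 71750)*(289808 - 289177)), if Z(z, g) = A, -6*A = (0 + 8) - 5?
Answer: 2/541910645 ≈ 3.6906e-9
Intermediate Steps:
A = -1/2 (A = -((0 + 8) - 5)/6 = -(8 - 5)/6 = -1/6*3 = -1/2 ≈ -0.50000)
Z(z, g) = -1/2
R = 1535/2 (R = -1535*(-1/2) = 1535/2 ≈ 767.50)
1/(R + (501155 - 71750)*(289808 - 289177)) = 1/(1535/2 + (501155 - 71750)*(289808 - 289177)) = 1/(1535/2 + 429405*631) = 1/(1535/2 + 270954555) = 1/(541910645/2) = 2/541910645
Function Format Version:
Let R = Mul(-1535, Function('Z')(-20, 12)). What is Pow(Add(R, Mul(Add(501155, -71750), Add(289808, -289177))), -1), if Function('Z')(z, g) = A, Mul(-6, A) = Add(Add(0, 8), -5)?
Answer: Rational(2, 541910645) ≈ 3.6906e-9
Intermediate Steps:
A = Rational(-1, 2) (A = Mul(Rational(-1, 6), Add(Add(0, 8), -5)) = Mul(Rational(-1, 6), Add(8, -5)) = Mul(Rational(-1, 6), 3) = Rational(-1, 2) ≈ -0.50000)
Function('Z')(z, g) = Rational(-1, 2)
R = Rational(1535, 2) (R = Mul(-1535, Rational(-1, 2)) = Rational(1535, 2) ≈ 767.50)
Pow(Add(R, Mul(Add(501155, -71750), Add(289808, -289177))), -1) = Pow(Add(Rational(1535, 2), Mul(Add(501155, -71750), Add(289808, -289177))), -1) = Pow(Add(Rational(1535, 2), Mul(429405, 631)), -1) = Pow(Add(Rational(1535, 2), 270954555), -1) = Pow(Rational(541910645, 2), -1) = Rational(2, 541910645)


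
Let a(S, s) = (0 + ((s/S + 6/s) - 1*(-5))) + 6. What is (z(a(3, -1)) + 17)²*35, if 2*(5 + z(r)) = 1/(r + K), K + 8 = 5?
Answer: 105903/20 ≈ 5295.1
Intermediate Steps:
K = -3 (K = -8 + 5 = -3)
a(S, s) = 11 + 6/s + s/S (a(S, s) = (0 + ((6/s + s/S) + 5)) + 6 = (0 + (5 + 6/s + s/S)) + 6 = (5 + 6/s + s/S) + 6 = 11 + 6/s + s/S)
z(r) = -5 + 1/(2*(-3 + r)) (z(r) = -5 + 1/(2*(r - 3)) = -5 + 1/(2*(-3 + r)))
(z(a(3, -1)) + 17)²*35 = ((31 - 10*(11 + 6/(-1) - 1/3))/(2*(-3 + (11 + 6/(-1) - 1/3))) + 17)²*35 = ((31 - 10*(11 + 6*(-1) - 1*⅓))/(2*(-3 + (11 + 6*(-1) - 1*⅓))) + 17)²*35 = ((31 - 10*(11 - 6 - ⅓))/(2*(-3 + (11 - 6 - ⅓))) + 17)²*35 = ((31 - 10*14/3)/(2*(-3 + 14/3)) + 17)²*35 = ((31 - 140/3)/(2*(5/3)) + 17)²*35 = ((½)*(⅗)*(-47/3) + 17)²*35 = (-47/10 + 17)²*35 = (123/10)²*35 = (15129/100)*35 = 105903/20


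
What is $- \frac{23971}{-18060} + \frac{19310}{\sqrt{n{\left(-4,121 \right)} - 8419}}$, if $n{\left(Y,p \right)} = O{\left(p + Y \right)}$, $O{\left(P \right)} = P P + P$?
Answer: $\frac{23971}{18060} + \frac{19310 \sqrt{5387}}{5387} \approx 264.42$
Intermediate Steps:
$O{\left(P \right)} = P + P^{2}$ ($O{\left(P \right)} = P^{2} + P = P + P^{2}$)
$n{\left(Y,p \right)} = \left(Y + p\right) \left(1 + Y + p\right)$ ($n{\left(Y,p \right)} = \left(p + Y\right) \left(1 + \left(p + Y\right)\right) = \left(Y + p\right) \left(1 + \left(Y + p\right)\right) = \left(Y + p\right) \left(1 + Y + p\right)$)
$- \frac{23971}{-18060} + \frac{19310}{\sqrt{n{\left(-4,121 \right)} - 8419}} = - \frac{23971}{-18060} + \frac{19310}{\sqrt{\left(-4 + 121\right) \left(1 - 4 + 121\right) - 8419}} = \left(-23971\right) \left(- \frac{1}{18060}\right) + \frac{19310}{\sqrt{117 \cdot 118 - 8419}} = \frac{23971}{18060} + \frac{19310}{\sqrt{13806 - 8419}} = \frac{23971}{18060} + \frac{19310}{\sqrt{5387}} = \frac{23971}{18060} + 19310 \frac{\sqrt{5387}}{5387} = \frac{23971}{18060} + \frac{19310 \sqrt{5387}}{5387}$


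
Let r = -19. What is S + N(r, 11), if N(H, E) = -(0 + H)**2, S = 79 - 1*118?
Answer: -400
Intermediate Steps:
S = -39 (S = 79 - 118 = -39)
N(H, E) = -H**2
S + N(r, 11) = -39 - 1*(-19)**2 = -39 - 1*361 = -39 - 361 = -400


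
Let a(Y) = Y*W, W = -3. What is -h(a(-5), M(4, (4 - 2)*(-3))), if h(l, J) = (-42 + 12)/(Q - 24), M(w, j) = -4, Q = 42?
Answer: 5/3 ≈ 1.6667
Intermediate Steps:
a(Y) = -3*Y (a(Y) = Y*(-3) = -3*Y)
h(l, J) = -5/3 (h(l, J) = (-42 + 12)/(42 - 24) = -30/18 = -30*1/18 = -5/3)
-h(a(-5), M(4, (4 - 2)*(-3))) = -1*(-5/3) = 5/3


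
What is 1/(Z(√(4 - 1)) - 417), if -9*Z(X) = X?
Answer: -11259/4695002 + 3*√3/4695002 ≈ -0.0023970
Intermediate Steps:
Z(X) = -X/9
1/(Z(√(4 - 1)) - 417) = 1/(-√(4 - 1)/9 - 417) = 1/(-√3/9 - 417) = 1/(-417 - √3/9)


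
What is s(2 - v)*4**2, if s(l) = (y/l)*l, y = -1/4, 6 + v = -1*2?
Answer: -4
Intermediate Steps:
v = -8 (v = -6 - 1*2 = -6 - 2 = -8)
y = -1/4 (y = -1*1/4 = -1/4 ≈ -0.25000)
s(l) = -1/4 (s(l) = (-1/(4*l))*l = -1/4)
s(2 - v)*4**2 = -1/4*4**2 = -1/4*16 = -4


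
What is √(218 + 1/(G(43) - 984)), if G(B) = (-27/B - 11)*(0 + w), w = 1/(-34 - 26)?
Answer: √3511179247259/126911 ≈ 14.765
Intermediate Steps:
w = -1/60 (w = 1/(-60) = -1/60 ≈ -0.016667)
G(B) = 11/60 + 9/(20*B) (G(B) = (-27/B - 11)*(0 - 1/60) = (-11 - 27/B)*(-1/60) = 11/60 + 9/(20*B))
√(218 + 1/(G(43) - 984)) = √(218 + 1/((1/60)*(27 + 11*43)/43 - 984)) = √(218 + 1/((1/60)*(1/43)*(27 + 473) - 984)) = √(218 + 1/((1/60)*(1/43)*500 - 984)) = √(218 + 1/(25/129 - 984)) = √(218 + 1/(-126911/129)) = √(218 - 129/126911) = √(27666469/126911) = √3511179247259/126911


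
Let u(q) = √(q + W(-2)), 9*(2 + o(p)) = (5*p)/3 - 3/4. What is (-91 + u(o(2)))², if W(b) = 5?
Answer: (1638 - √1065)²/324 ≈ 7954.3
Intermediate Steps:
o(p) = -25/12 + 5*p/27 (o(p) = -2 + ((5*p)/3 - 3/4)/9 = -2 + ((5*p)*(⅓) - 3*¼)/9 = -2 + (5*p/3 - ¾)/9 = -2 + (-¾ + 5*p/3)/9 = -2 + (-1/12 + 5*p/27) = -25/12 + 5*p/27)
u(q) = √(5 + q) (u(q) = √(q + 5) = √(5 + q))
(-91 + u(o(2)))² = (-91 + √(5 + (-25/12 + (5/27)*2)))² = (-91 + √(5 + (-25/12 + 10/27)))² = (-91 + √(5 - 185/108))² = (-91 + √(355/108))² = (-91 + √1065/18)²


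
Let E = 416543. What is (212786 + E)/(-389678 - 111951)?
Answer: -629329/501629 ≈ -1.2546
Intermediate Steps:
(212786 + E)/(-389678 - 111951) = (212786 + 416543)/(-389678 - 111951) = 629329/(-501629) = 629329*(-1/501629) = -629329/501629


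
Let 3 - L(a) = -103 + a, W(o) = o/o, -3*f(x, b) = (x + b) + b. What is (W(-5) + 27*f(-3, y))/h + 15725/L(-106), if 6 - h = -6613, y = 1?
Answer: 104085895/1403228 ≈ 74.176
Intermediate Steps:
f(x, b) = -2*b/3 - x/3 (f(x, b) = -((x + b) + b)/3 = -((b + x) + b)/3 = -(x + 2*b)/3 = -2*b/3 - x/3)
h = 6619 (h = 6 - 1*(-6613) = 6 + 6613 = 6619)
W(o) = 1
L(a) = 106 - a (L(a) = 3 - (-103 + a) = 3 + (103 - a) = 106 - a)
(W(-5) + 27*f(-3, y))/h + 15725/L(-106) = (1 + 27*(-⅔*1 - ⅓*(-3)))/6619 + 15725/(106 - 1*(-106)) = (1 + 27*(-⅔ + 1))*(1/6619) + 15725/(106 + 106) = (1 + 27*(⅓))*(1/6619) + 15725/212 = (1 + 9)*(1/6619) + 15725*(1/212) = 10*(1/6619) + 15725/212 = 10/6619 + 15725/212 = 104085895/1403228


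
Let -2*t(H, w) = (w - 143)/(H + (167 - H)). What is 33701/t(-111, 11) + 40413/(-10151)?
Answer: 57127840859/669966 ≈ 85270.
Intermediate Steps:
t(H, w) = 143/334 - w/334 (t(H, w) = -(w - 143)/(2*(H + (167 - H))) = -(-143 + w)/(2*167) = -(-143/167 + w/167)/2 = 143/334 - w/334)
33701/t(-111, 11) + 40413/(-10151) = 33701/(143/334 - 1/334*11) + 40413/(-10151) = 33701/(143/334 - 11/334) + 40413*(-1/10151) = 33701/(66/167) - 40413/10151 = 33701*(167/66) - 40413/10151 = 5628067/66 - 40413/10151 = 57127840859/669966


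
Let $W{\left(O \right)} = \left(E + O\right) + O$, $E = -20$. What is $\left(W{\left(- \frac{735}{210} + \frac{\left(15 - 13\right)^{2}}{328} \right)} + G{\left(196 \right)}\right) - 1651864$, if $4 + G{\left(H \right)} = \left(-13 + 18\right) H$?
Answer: $- \frac{67687514}{41} \approx -1.6509 \cdot 10^{6}$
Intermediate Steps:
$W{\left(O \right)} = -20 + 2 O$ ($W{\left(O \right)} = \left(-20 + O\right) + O = -20 + 2 O$)
$G{\left(H \right)} = -4 + 5 H$ ($G{\left(H \right)} = -4 + \left(-13 + 18\right) H = -4 + 5 H$)
$\left(W{\left(- \frac{735}{210} + \frac{\left(15 - 13\right)^{2}}{328} \right)} + G{\left(196 \right)}\right) - 1651864 = \left(\left(-20 + 2 \left(- \frac{735}{210} + \frac{\left(15 - 13\right)^{2}}{328}\right)\right) + \left(-4 + 5 \cdot 196\right)\right) - 1651864 = \left(\left(-20 + 2 \left(\left(-735\right) \frac{1}{210} + 2^{2} \cdot \frac{1}{328}\right)\right) + \left(-4 + 980\right)\right) - 1651864 = \left(\left(-20 + 2 \left(- \frac{7}{2} + 4 \cdot \frac{1}{328}\right)\right) + 976\right) - 1651864 = \left(\left(-20 + 2 \left(- \frac{7}{2} + \frac{1}{82}\right)\right) + 976\right) - 1651864 = \left(\left(-20 + 2 \left(- \frac{143}{41}\right)\right) + 976\right) - 1651864 = \left(\left(-20 - \frac{286}{41}\right) + 976\right) - 1651864 = \left(- \frac{1106}{41} + 976\right) - 1651864 = \frac{38910}{41} - 1651864 = - \frac{67687514}{41}$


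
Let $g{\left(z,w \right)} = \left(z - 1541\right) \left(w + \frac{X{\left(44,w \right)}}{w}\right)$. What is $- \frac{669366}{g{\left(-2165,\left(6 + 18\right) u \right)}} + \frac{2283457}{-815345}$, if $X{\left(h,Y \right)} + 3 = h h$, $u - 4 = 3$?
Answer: $- \frac{81757485637217}{45562229532745} \approx -1.7944$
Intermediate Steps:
$u = 7$ ($u = 4 + 3 = 7$)
$X{\left(h,Y \right)} = -3 + h^{2}$ ($X{\left(h,Y \right)} = -3 + h h = -3 + h^{2}$)
$g{\left(z,w \right)} = \left(-1541 + z\right) \left(w + \frac{1933}{w}\right)$ ($g{\left(z,w \right)} = \left(z - 1541\right) \left(w + \frac{-3 + 44^{2}}{w}\right) = \left(-1541 + z\right) \left(w + \frac{-3 + 1936}{w}\right) = \left(-1541 + z\right) \left(w + \frac{1933}{w}\right)$)
$- \frac{669366}{g{\left(-2165,\left(6 + 18\right) u \right)}} + \frac{2283457}{-815345} = - \frac{669366}{\frac{1}{\left(6 + 18\right) 7} \left(-2978753 + 1933 \left(-2165\right) + \left(\left(6 + 18\right) 7\right)^{2} \left(-1541 - 2165\right)\right)} + \frac{2283457}{-815345} = - \frac{669366}{\frac{1}{24 \cdot 7} \left(-2978753 - 4184945 + \left(24 \cdot 7\right)^{2} \left(-3706\right)\right)} + 2283457 \left(- \frac{1}{815345}\right) = - \frac{669366}{\frac{1}{168} \left(-2978753 - 4184945 + 168^{2} \left(-3706\right)\right)} - \frac{2283457}{815345} = - \frac{669366}{\frac{1}{168} \left(-2978753 - 4184945 + 28224 \left(-3706\right)\right)} - \frac{2283457}{815345} = - \frac{669366}{\frac{1}{168} \left(-2978753 - 4184945 - 104598144\right)} - \frac{2283457}{815345} = - \frac{669366}{\frac{1}{168} \left(-111761842\right)} - \frac{2283457}{815345} = - \frac{669366}{- \frac{55880921}{84}} - \frac{2283457}{815345} = \left(-669366\right) \left(- \frac{84}{55880921}\right) - \frac{2283457}{815345} = \frac{56226744}{55880921} - \frac{2283457}{815345} = - \frac{81757485637217}{45562229532745}$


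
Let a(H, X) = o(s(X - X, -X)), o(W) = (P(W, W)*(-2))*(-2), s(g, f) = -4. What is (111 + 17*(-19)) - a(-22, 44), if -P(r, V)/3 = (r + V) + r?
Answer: -356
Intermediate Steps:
P(r, V) = -6*r - 3*V (P(r, V) = -3*((r + V) + r) = -3*((V + r) + r) = -3*(V + 2*r) = -6*r - 3*V)
o(W) = -36*W (o(W) = ((-6*W - 3*W)*(-2))*(-2) = (-9*W*(-2))*(-2) = (18*W)*(-2) = -36*W)
a(H, X) = 144 (a(H, X) = -36*(-4) = 144)
(111 + 17*(-19)) - a(-22, 44) = (111 + 17*(-19)) - 1*144 = (111 - 323) - 144 = -212 - 144 = -356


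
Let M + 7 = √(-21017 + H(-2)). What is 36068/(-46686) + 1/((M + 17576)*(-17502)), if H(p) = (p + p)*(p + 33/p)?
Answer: (-315631068*√2327 + 1848440752345*I)/(136183062*(-17569*I + 3*√2327)) ≈ -0.77257 + 2.9104e-11*I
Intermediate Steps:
H(p) = 2*p*(p + 33/p) (H(p) = (2*p)*(p + 33/p) = 2*p*(p + 33/p))
M = -7 + 3*I*√2327 (M = -7 + √(-21017 + (66 + 2*(-2)²)) = -7 + √(-21017 + (66 + 2*4)) = -7 + √(-21017 + (66 + 8)) = -7 + √(-21017 + 74) = -7 + √(-20943) = -7 + 3*I*√2327 ≈ -7.0 + 144.72*I)
36068/(-46686) + 1/((M + 17576)*(-17502)) = 36068/(-46686) + 1/(((-7 + 3*I*√2327) + 17576)*(-17502)) = 36068*(-1/46686) - 1/17502/(17569 + 3*I*√2327) = -18034/23343 - 1/(17502*(17569 + 3*I*√2327))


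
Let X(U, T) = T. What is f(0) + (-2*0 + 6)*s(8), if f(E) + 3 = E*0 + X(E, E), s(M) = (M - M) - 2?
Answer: -15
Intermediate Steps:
s(M) = -2 (s(M) = 0 - 2 = -2)
f(E) = -3 + E (f(E) = -3 + (E*0 + E) = -3 + (0 + E) = -3 + E)
f(0) + (-2*0 + 6)*s(8) = (-3 + 0) + (-2*0 + 6)*(-2) = -3 + (0 + 6)*(-2) = -3 + 6*(-2) = -3 - 12 = -15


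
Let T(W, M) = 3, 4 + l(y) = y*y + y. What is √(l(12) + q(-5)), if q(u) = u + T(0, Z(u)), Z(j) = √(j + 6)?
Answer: 5*√6 ≈ 12.247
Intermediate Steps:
l(y) = -4 + y + y² (l(y) = -4 + (y*y + y) = -4 + (y² + y) = -4 + (y + y²) = -4 + y + y²)
Z(j) = √(6 + j)
q(u) = 3 + u (q(u) = u + 3 = 3 + u)
√(l(12) + q(-5)) = √((-4 + 12 + 12²) + (3 - 5)) = √((-4 + 12 + 144) - 2) = √(152 - 2) = √150 = 5*√6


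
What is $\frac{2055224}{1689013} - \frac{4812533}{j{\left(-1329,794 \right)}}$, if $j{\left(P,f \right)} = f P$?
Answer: $\frac{10297156600553}{1782290431938} \approx 5.7775$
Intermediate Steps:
$j{\left(P,f \right)} = P f$
$\frac{2055224}{1689013} - \frac{4812533}{j{\left(-1329,794 \right)}} = \frac{2055224}{1689013} - \frac{4812533}{\left(-1329\right) 794} = 2055224 \cdot \frac{1}{1689013} - \frac{4812533}{-1055226} = \frac{2055224}{1689013} - - \frac{4812533}{1055226} = \frac{2055224}{1689013} + \frac{4812533}{1055226} = \frac{10297156600553}{1782290431938}$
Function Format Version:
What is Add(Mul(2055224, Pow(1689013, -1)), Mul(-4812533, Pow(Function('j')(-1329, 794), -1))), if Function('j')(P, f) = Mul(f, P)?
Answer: Rational(10297156600553, 1782290431938) ≈ 5.7775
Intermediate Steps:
Function('j')(P, f) = Mul(P, f)
Add(Mul(2055224, Pow(1689013, -1)), Mul(-4812533, Pow(Function('j')(-1329, 794), -1))) = Add(Mul(2055224, Pow(1689013, -1)), Mul(-4812533, Pow(Mul(-1329, 794), -1))) = Add(Mul(2055224, Rational(1, 1689013)), Mul(-4812533, Pow(-1055226, -1))) = Add(Rational(2055224, 1689013), Mul(-4812533, Rational(-1, 1055226))) = Add(Rational(2055224, 1689013), Rational(4812533, 1055226)) = Rational(10297156600553, 1782290431938)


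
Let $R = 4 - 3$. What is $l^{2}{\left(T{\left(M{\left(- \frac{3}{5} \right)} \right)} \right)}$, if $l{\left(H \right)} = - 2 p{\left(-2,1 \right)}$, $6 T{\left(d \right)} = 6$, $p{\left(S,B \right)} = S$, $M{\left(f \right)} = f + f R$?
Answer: $16$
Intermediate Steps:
$R = 1$
$M{\left(f \right)} = 2 f$ ($M{\left(f \right)} = f + f 1 = f + f = 2 f$)
$T{\left(d \right)} = 1$ ($T{\left(d \right)} = \frac{1}{6} \cdot 6 = 1$)
$l{\left(H \right)} = 4$ ($l{\left(H \right)} = \left(-2\right) \left(-2\right) = 4$)
$l^{2}{\left(T{\left(M{\left(- \frac{3}{5} \right)} \right)} \right)} = 4^{2} = 16$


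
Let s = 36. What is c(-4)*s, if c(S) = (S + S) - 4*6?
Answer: -1152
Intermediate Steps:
c(S) = -24 + 2*S (c(S) = 2*S - 24 = -24 + 2*S)
c(-4)*s = (-24 + 2*(-4))*36 = (-24 - 8)*36 = -32*36 = -1152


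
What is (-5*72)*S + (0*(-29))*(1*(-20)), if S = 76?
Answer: -27360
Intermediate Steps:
(-5*72)*S + (0*(-29))*(1*(-20)) = -5*72*76 + (0*(-29))*(1*(-20)) = -360*76 + 0*(-20) = -27360 + 0 = -27360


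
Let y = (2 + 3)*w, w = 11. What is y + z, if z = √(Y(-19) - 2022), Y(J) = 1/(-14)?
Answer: 55 + I*√396326/14 ≈ 55.0 + 44.967*I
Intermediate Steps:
Y(J) = -1/14
y = 55 (y = (2 + 3)*11 = 5*11 = 55)
z = I*√396326/14 (z = √(-1/14 - 2022) = √(-28309/14) = I*√396326/14 ≈ 44.967*I)
y + z = 55 + I*√396326/14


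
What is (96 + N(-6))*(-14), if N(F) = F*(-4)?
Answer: -1680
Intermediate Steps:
N(F) = -4*F
(96 + N(-6))*(-14) = (96 - 4*(-6))*(-14) = (96 + 24)*(-14) = 120*(-14) = -1680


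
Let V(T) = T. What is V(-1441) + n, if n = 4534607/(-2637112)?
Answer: -3804612999/2637112 ≈ -1442.7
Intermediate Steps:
n = -4534607/2637112 (n = 4534607*(-1/2637112) = -4534607/2637112 ≈ -1.7195)
V(-1441) + n = -1441 - 4534607/2637112 = -3804612999/2637112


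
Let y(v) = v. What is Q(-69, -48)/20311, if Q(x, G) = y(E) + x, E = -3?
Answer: -72/20311 ≈ -0.0035449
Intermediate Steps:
Q(x, G) = -3 + x
Q(-69, -48)/20311 = (-3 - 69)/20311 = -72*1/20311 = -72/20311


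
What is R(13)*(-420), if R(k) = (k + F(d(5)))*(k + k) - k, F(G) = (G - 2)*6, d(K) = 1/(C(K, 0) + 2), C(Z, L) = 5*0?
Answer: -38220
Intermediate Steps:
C(Z, L) = 0
d(K) = ½ (d(K) = 1/(0 + 2) = 1/2 = ½)
F(G) = -12 + 6*G (F(G) = (-2 + G)*6 = -12 + 6*G)
R(k) = -k + 2*k*(-9 + k) (R(k) = (k + (-12 + 6*(½)))*(k + k) - k = (k + (-12 + 3))*(2*k) - k = (k - 9)*(2*k) - k = (-9 + k)*(2*k) - k = 2*k*(-9 + k) - k = -k + 2*k*(-9 + k))
R(13)*(-420) = (13*(-19 + 2*13))*(-420) = (13*(-19 + 26))*(-420) = (13*7)*(-420) = 91*(-420) = -38220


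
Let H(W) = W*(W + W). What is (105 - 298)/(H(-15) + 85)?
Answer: -193/535 ≈ -0.36075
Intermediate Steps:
H(W) = 2*W**2 (H(W) = W*(2*W) = 2*W**2)
(105 - 298)/(H(-15) + 85) = (105 - 298)/(2*(-15)**2 + 85) = -193/(2*225 + 85) = -193/(450 + 85) = -193/535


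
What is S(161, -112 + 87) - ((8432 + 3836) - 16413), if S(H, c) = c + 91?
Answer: 4211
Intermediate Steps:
S(H, c) = 91 + c
S(161, -112 + 87) - ((8432 + 3836) - 16413) = (91 + (-112 + 87)) - ((8432 + 3836) - 16413) = (91 - 25) - (12268 - 16413) = 66 - 1*(-4145) = 66 + 4145 = 4211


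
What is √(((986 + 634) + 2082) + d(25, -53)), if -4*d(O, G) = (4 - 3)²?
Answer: √14807/2 ≈ 60.842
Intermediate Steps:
d(O, G) = -¼ (d(O, G) = -(4 - 3)²/4 = -¼*1² = -¼*1 = -¼)
√(((986 + 634) + 2082) + d(25, -53)) = √(((986 + 634) + 2082) - ¼) = √((1620 + 2082) - ¼) = √(3702 - ¼) = √(14807/4) = √14807/2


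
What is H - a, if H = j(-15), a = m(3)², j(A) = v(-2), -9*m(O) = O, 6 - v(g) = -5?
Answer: 98/9 ≈ 10.889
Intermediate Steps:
v(g) = 11 (v(g) = 6 - 1*(-5) = 6 + 5 = 11)
m(O) = -O/9
j(A) = 11
a = ⅑ (a = (-⅑*3)² = (-⅓)² = ⅑ ≈ 0.11111)
H = 11
H - a = 11 - 1*⅑ = 11 - ⅑ = 98/9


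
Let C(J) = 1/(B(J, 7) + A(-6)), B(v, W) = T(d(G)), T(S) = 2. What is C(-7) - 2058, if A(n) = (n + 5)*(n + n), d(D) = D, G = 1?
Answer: -28811/14 ≈ -2057.9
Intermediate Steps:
B(v, W) = 2
A(n) = 2*n*(5 + n) (A(n) = (5 + n)*(2*n) = 2*n*(5 + n))
C(J) = 1/14 (C(J) = 1/(2 + 2*(-6)*(5 - 6)) = 1/(2 + 2*(-6)*(-1)) = 1/(2 + 12) = 1/14)
C(-7) - 2058 = 1/14 - 2058 = -28811/14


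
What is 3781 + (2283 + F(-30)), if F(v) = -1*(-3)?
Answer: 6067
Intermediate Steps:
F(v) = 3
3781 + (2283 + F(-30)) = 3781 + (2283 + 3) = 3781 + 2286 = 6067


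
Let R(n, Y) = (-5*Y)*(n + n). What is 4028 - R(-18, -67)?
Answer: 16088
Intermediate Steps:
R(n, Y) = -10*Y*n (R(n, Y) = (-5*Y)*(2*n) = -10*Y*n)
4028 - R(-18, -67) = 4028 - (-10)*(-67)*(-18) = 4028 - 1*(-12060) = 4028 + 12060 = 16088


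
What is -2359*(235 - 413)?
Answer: 419902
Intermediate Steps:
-2359*(235 - 413) = -2359*(-178) = 419902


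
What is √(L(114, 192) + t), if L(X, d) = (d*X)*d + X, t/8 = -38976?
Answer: √3890802 ≈ 1972.5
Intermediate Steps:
t = -311808 (t = 8*(-38976) = -311808)
L(X, d) = X + X*d² (L(X, d) = (X*d)*d + X = X*d² + X = X + X*d²)
√(L(114, 192) + t) = √(114*(1 + 192²) - 311808) = √(114*(1 + 36864) - 311808) = √(114*36865 - 311808) = √(4202610 - 311808) = √3890802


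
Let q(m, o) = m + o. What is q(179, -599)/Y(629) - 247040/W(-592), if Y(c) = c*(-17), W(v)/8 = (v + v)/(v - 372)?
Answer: -268844720/10693 ≈ -25142.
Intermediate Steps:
W(v) = 16*v/(-372 + v) (W(v) = 8*((v + v)/(v - 372)) = 8*((2*v)/(-372 + v)) = 8*(2*v/(-372 + v)) = 16*v/(-372 + v))
Y(c) = -17*c
q(179, -599)/Y(629) - 247040/W(-592) = (179 - 599)/((-17*629)) - 247040/(16*(-592)/(-372 - 592)) = -420/(-10693) - 247040/(16*(-592)/(-964)) = -420*(-1/10693) - 247040/(16*(-592)*(-1/964)) = 420/10693 - 247040/2368/241 = 420/10693 - 247040*241/2368 = 420/10693 - 930260/37 = -268844720/10693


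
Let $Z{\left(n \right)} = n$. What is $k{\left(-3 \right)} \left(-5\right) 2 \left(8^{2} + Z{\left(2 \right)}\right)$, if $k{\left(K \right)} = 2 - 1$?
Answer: $-660$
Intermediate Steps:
$k{\left(K \right)} = 1$
$k{\left(-3 \right)} \left(-5\right) 2 \left(8^{2} + Z{\left(2 \right)}\right) = 1 \left(-5\right) 2 \left(8^{2} + 2\right) = \left(-5\right) 2 \left(64 + 2\right) = \left(-10\right) 66 = -660$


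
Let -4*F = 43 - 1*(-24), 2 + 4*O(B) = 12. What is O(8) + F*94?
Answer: -1572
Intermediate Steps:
O(B) = 5/2 (O(B) = -1/2 + (1/4)*12 = -1/2 + 3 = 5/2)
F = -67/4 (F = -(43 - 1*(-24))/4 = -(43 + 24)/4 = -1/4*67 = -67/4 ≈ -16.750)
O(8) + F*94 = 5/2 - 67/4*94 = 5/2 - 3149/2 = -1572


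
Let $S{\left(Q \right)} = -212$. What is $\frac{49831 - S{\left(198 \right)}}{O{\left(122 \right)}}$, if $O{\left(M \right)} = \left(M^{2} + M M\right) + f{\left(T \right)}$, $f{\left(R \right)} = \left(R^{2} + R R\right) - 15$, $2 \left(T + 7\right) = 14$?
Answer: $\frac{50043}{29753} \approx 1.6819$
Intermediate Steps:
$T = 0$ ($T = -7 + \frac{1}{2} \cdot 14 = -7 + 7 = 0$)
$f{\left(R \right)} = -15 + 2 R^{2}$ ($f{\left(R \right)} = \left(R^{2} + R^{2}\right) - 15 = 2 R^{2} - 15 = -15 + 2 R^{2}$)
$O{\left(M \right)} = -15 + 2 M^{2}$ ($O{\left(M \right)} = \left(M^{2} + M M\right) - \left(15 - 2 \cdot 0^{2}\right) = \left(M^{2} + M^{2}\right) + \left(-15 + 2 \cdot 0\right) = 2 M^{2} + \left(-15 + 0\right) = 2 M^{2} - 15 = -15 + 2 M^{2}$)
$\frac{49831 - S{\left(198 \right)}}{O{\left(122 \right)}} = \frac{49831 - -212}{-15 + 2 \cdot 122^{2}} = \frac{49831 + 212}{-15 + 2 \cdot 14884} = \frac{50043}{-15 + 29768} = \frac{50043}{29753}$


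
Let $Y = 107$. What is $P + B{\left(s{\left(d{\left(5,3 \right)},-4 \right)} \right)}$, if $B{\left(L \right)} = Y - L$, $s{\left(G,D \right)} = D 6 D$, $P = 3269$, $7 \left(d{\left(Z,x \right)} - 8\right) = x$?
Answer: $3280$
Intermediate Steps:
$d{\left(Z,x \right)} = 8 + \frac{x}{7}$
$s{\left(G,D \right)} = 6 D^{2}$ ($s{\left(G,D \right)} = 6 D D = 6 D^{2}$)
$B{\left(L \right)} = 107 - L$
$P + B{\left(s{\left(d{\left(5,3 \right)},-4 \right)} \right)} = 3269 + \left(107 - 6 \left(-4\right)^{2}\right) = 3269 + \left(107 - 6 \cdot 16\right) = 3269 + \left(107 - 96\right) = 3269 + 11 = 3280$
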